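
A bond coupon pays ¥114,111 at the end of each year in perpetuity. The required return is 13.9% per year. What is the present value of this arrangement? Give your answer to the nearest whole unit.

¥820,942

Periodic rate r = 0.139 per year.
Level perpetuity: PV = PMT / r = 114,111 / (0.139) = ¥820,942.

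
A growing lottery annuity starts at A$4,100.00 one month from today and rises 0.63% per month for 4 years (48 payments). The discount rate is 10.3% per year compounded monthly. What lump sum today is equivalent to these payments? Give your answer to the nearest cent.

Periodic rate r = 0.103/12 per month; n is counted in months.
Growing ordinary annuity: PV = PMT₁ × [1 − ((1+g)/(1+r))^n] / (r − g) = 4,100 × [1 − ((1+0.0063)/(1+r))^48] / (r − 0.0063) = A$185,095.55.

A$185,095.55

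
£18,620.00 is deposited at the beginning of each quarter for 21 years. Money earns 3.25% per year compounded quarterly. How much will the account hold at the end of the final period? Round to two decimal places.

£2,248,786.55

This is an annuity due: 84 deposits of £18,620.00 at the beginning of each quarter.
Periodic rate r = 0.0325/4 per quarter; n is counted in quarters.
FV = PMT × [((1+r)^n − 1)/r] × (1+r) = 18,620 × [(1+r)^84 − 1] / r × (1+r) = £2,248,786.55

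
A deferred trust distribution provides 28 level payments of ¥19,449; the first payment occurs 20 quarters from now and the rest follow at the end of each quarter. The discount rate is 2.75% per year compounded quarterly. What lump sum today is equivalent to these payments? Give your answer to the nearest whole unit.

Ordinary annuity of 28 payments, first payment at period 20.
Periodic rate r = 0.0275/4 per quarter; n is counted in quarters.
The ordinary-annuity PV formula values the stream one period before the first payment (period 19); discount that back 19 periods:
PV₀ = 19,449 × [1 − (1+r)^−28] / r × (1+r)^−19 = ¥433,550

¥433,550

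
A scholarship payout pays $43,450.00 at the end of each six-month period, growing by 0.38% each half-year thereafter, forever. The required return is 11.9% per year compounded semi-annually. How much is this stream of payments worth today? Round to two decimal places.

Periodic rate r = 0.119/2 per half-year.
Growing perpetuity (Gordon): PV = PMT₁ / (r − g) = 43,450 / (r − 0.0038) = $780,071.81.

$780,071.81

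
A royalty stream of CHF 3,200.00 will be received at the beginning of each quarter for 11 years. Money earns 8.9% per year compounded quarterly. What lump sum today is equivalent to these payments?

This is an annuity due: 44 payments of CHF 3,200.00 at the beginning of each quarter.
Periodic rate r = 0.089/4 per quarter; n is counted in quarters.
PV = PMT × [(1 − (1+r)^−n)/r] × (1+r) = 3,200 × [1 − (1+r)^−44] / r × (1+r) = CHF 91,190.71

CHF 91,190.71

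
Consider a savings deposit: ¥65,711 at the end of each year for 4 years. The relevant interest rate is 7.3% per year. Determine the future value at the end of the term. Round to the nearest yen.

¥293,052

This is an ordinary annuity: 4 deposits of ¥65,711 at the end of each year.
Periodic rate r = 0.073 per year.
FV = PMT × [((1+r)^n − 1)/r] = 65,711 × [(1+r)^4 − 1] / r = ¥293,052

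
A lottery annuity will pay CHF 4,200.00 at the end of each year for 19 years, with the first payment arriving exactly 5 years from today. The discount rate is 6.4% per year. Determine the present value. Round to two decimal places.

Ordinary annuity of 19 payments, first payment at period 5.
Periodic rate r = 0.064 per year.
The ordinary-annuity PV formula values the stream one period before the first payment (period 4); discount that back 4 periods:
PV₀ = 4,200 × [1 − (1+r)^−19] / r × (1+r)^−4 = CHF 35,449.11

CHF 35,449.11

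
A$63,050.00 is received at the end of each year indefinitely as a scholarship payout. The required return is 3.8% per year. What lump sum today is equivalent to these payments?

Periodic rate r = 0.038 per year.
Level perpetuity: PV = PMT / r = 63,050 / (0.038) = A$1,659,210.53.

A$1,659,210.53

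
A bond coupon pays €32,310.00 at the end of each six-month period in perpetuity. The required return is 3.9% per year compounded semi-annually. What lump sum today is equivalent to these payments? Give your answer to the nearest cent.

€1,656,923.08

Periodic rate r = 0.039/2 per half-year.
Level perpetuity: PV = PMT / r = 32,310 / (0.039/2) = €1,656,923.08.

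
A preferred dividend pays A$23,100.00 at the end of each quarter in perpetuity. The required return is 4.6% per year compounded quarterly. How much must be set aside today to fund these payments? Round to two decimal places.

A$2,008,695.65

Periodic rate r = 0.046/4 per quarter.
Level perpetuity: PV = PMT / r = 23,100 / (0.046/4) = A$2,008,695.65.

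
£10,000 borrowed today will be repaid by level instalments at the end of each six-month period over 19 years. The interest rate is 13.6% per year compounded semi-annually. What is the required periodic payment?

£740.81

Level ordinary annuity; solve PV = PMT × [(1 − (1+r)^−n)/r] for PMT.
Periodic rate r = 0.136/2 per half-year; n is counted in half-years.
With n = 38: PMT = 10,000 / ([(1 − (1+r)^−n)/r]) = £740.81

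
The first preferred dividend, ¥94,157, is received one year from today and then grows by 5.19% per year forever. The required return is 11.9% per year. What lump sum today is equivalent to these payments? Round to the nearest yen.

¥1,403,234

Periodic rate r = 0.119 per year.
Growing perpetuity (Gordon): PV = PMT₁ / (r − g) = 94,157 / (r − 0.0519) = ¥1,403,234.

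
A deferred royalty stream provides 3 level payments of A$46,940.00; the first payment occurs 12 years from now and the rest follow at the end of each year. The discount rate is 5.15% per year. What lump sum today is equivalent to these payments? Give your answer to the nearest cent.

Ordinary annuity of 3 payments, first payment at period 12.
Periodic rate r = 0.0515 per year.
The ordinary-annuity PV formula values the stream one period before the first payment (period 11); discount that back 11 periods:
PV₀ = 46,940 × [1 − (1+r)^−3] / r × (1+r)^−11 = A$73,368.35

A$73,368.35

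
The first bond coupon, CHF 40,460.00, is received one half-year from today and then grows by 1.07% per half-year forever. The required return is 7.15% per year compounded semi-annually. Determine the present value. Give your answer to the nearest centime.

Periodic rate r = 0.0715/2 per half-year.
Growing perpetuity (Gordon): PV = PMT₁ / (r − g) = 40,460 / (r − 0.0107) = CHF 1,615,169.66.

CHF 1,615,169.66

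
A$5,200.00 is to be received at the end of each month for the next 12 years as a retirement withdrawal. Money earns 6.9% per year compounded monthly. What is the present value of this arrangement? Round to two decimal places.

This is an ordinary annuity: 144 payments of A$5,200.00 at the end of each month.
Periodic rate r = 0.069/12 per month; n is counted in months.
PV = PMT × [(1 − (1+r)^−n)/r] = 5,200 × [1 − (1+r)^−144] / r = A$508,280.00

A$508,280.00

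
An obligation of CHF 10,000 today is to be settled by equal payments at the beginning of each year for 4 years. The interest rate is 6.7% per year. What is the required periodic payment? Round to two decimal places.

CHF 2,748.18

Level annuity due; solve PV = PMT × [(1 − (1+r)^−n)/r] × (1+r) for PMT.
Periodic rate r = 0.067 per year.
With n = 4: PMT = 10,000 / ([(1 − (1+r)^−n)/r] × (1+r)) = CHF 2,748.18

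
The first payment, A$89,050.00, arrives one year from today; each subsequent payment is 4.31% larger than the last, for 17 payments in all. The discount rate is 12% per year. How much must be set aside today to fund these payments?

Periodic rate r = 0.12 per year.
Growing ordinary annuity: PV = PMT₁ × [1 − ((1+g)/(1+r))^n] / (r − g) = 89,050 × [1 − ((1+0.0431)/(1+r))^17] / (r − 0.0431) = A$812,422.44.

A$812,422.44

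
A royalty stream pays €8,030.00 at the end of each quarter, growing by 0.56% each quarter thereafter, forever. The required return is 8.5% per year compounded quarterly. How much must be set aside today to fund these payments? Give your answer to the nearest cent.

Periodic rate r = 0.085/4 per quarter.
Growing perpetuity (Gordon): PV = PMT₁ / (r − g) = 8,030 / (r − 0.0056) = €513,099.04.

€513,099.04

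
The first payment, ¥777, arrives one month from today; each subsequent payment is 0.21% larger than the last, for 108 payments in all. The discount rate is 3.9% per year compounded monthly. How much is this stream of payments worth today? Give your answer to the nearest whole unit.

¥78,716

Periodic rate r = 0.039/12 per month; n is counted in months.
Growing ordinary annuity: PV = PMT₁ × [1 − ((1+g)/(1+r))^n] / (r − g) = 777 × [1 − ((1+0.0021)/(1+r))^108] / (r − 0.0021) = ¥78,716.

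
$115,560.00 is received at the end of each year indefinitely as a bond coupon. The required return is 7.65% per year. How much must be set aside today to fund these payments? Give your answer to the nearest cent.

Periodic rate r = 0.0765 per year.
Level perpetuity: PV = PMT / r = 115,560 / (0.0765) = $1,510,588.24.

$1,510,588.24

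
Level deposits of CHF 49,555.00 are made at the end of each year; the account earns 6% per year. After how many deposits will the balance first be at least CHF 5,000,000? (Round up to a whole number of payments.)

34 payments

Periodic rate r = 0.06 per year.
Ordinary annuity FV: 5,000,000 = 49,555 × [((1+r)^n − 1)/r].
(1+r)^n = 1 + 5,000,000 × r / 49,555, so n = ln(1 + 5,000,000·r/49,555) / ln(1+r) = 33.53.
Round up to a whole number of payments: n = 34.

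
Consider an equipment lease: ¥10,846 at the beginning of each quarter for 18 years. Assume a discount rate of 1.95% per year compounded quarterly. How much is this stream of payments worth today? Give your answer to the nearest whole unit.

This is an annuity due: 72 payments of ¥10,846 at the beginning of each quarter.
Periodic rate r = 0.0195/4 per quarter; n is counted in quarters.
PV = PMT × [(1 − (1+r)^−n)/r] × (1+r) = 10,846 × [1 − (1+r)^−72] / r × (1+r) = ¥660,451

¥660,451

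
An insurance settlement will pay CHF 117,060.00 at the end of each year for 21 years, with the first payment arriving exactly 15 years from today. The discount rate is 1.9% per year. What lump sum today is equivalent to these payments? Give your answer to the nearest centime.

Ordinary annuity of 21 payments, first payment at period 15.
Periodic rate r = 0.019 per year.
The ordinary-annuity PV formula values the stream one period before the first payment (period 14); discount that back 14 periods:
PV₀ = 117,060 × [1 − (1+r)^−21] / r × (1+r)^−14 = CHF 1,545,575.31

CHF 1,545,575.31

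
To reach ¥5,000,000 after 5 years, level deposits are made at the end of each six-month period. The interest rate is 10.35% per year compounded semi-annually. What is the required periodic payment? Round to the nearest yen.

¥394,287

Level ordinary annuity; solve FV = PMT × [((1+r)^n − 1)/r] for PMT.
Periodic rate r = 0.1035/2 per half-year; n is counted in half-years.
With n = 10: PMT = 5,000,000 / ([((1+r)^n − 1)/r]) = ¥394,287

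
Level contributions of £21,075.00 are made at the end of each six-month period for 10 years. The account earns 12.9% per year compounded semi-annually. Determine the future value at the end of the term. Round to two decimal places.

£813,823.82

This is an ordinary annuity: 20 deposits of £21,075.00 at the end of each six-month period.
Periodic rate r = 0.129/2 per half-year; n is counted in half-years.
FV = PMT × [((1+r)^n − 1)/r] = 21,075 × [(1+r)^20 − 1] / r = £813,823.82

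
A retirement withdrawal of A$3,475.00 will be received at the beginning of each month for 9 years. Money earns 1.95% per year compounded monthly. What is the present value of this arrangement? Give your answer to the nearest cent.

A$344,515.67

This is an annuity due: 108 payments of A$3,475.00 at the beginning of each month.
Periodic rate r = 0.0195/12 per month; n is counted in months.
PV = PMT × [(1 − (1+r)^−n)/r] × (1+r) = 3,475 × [1 − (1+r)^−108] / r × (1+r) = A$344,515.67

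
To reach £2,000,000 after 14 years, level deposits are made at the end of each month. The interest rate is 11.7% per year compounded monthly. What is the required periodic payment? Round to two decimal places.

£4,751.22

Level ordinary annuity; solve FV = PMT × [((1+r)^n − 1)/r] for PMT.
Periodic rate r = 0.117/12 per month; n is counted in months.
With n = 168: PMT = 2,000,000 / ([((1+r)^n − 1)/r]) = £4,751.22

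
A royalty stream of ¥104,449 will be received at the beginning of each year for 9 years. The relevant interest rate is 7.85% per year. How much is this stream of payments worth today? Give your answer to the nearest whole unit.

¥708,112

This is an annuity due: 9 payments of ¥104,449 at the beginning of each year.
Periodic rate r = 0.0785 per year.
PV = PMT × [(1 − (1+r)^−n)/r] × (1+r) = 104,449 × [1 − (1+r)^−9] / r × (1+r) = ¥708,112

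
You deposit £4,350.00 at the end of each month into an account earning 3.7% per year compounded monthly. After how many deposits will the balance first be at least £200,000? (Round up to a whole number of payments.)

44 payments

Periodic rate r = 0.037/12 per month; n is counted in months.
Ordinary annuity FV: 200,000 = 4,350 × [((1+r)^n − 1)/r].
(1+r)^n = 1 + 200,000 × r / 4,350, so n = ln(1 + 200,000·r/4,350) / ln(1+r) = 43.06.
Round up to a whole number of payments: n = 44.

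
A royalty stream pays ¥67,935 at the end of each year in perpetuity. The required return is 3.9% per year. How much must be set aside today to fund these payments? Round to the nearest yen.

¥1,741,923

Periodic rate r = 0.039 per year.
Level perpetuity: PV = PMT / r = 67,935 / (0.039) = ¥1,741,923.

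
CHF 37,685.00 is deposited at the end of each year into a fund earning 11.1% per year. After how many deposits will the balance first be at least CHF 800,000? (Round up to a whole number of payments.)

Periodic rate r = 0.111 per year.
Ordinary annuity FV: 800,000 = 37,685 × [((1+r)^n − 1)/r].
(1+r)^n = 1 + 800,000 × r / 37,685, so n = ln(1 + 800,000·r/37,685) / ln(1+r) = 11.50.
Round up to a whole number of payments: n = 12.

12 payments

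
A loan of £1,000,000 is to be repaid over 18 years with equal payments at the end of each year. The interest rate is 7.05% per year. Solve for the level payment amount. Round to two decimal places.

£99,771.64

Level ordinary annuity; solve PV = PMT × [(1 − (1+r)^−n)/r] for PMT.
Periodic rate r = 0.0705 per year.
With n = 18: PMT = 1,000,000 / ([(1 − (1+r)^−n)/r]) = £99,771.64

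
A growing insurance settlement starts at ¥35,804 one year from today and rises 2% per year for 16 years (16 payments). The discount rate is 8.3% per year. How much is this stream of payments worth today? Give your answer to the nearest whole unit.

Periodic rate r = 0.083 per year.
Growing ordinary annuity: PV = PMT₁ × [1 − ((1+g)/(1+r))^n] / (r − g) = 35,804 × [1 − ((1+0.02)/(1+r))^16] / (r − 0.02) = ¥350,477.

¥350,477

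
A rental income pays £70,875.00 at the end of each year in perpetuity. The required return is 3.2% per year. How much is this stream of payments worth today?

£2,214,843.75

Periodic rate r = 0.032 per year.
Level perpetuity: PV = PMT / r = 70,875 / (0.032) = £2,214,843.75.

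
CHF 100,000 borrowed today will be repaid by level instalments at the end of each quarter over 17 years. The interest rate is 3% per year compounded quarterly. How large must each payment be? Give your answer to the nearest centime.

Level ordinary annuity; solve PV = PMT × [(1 − (1+r)^−n)/r] for PMT.
Periodic rate r = 0.03/4 per quarter; n is counted in quarters.
With n = 68: PMT = 100,000 / ([(1 − (1+r)^−n)/r]) = CHF 1,882.72

CHF 1,882.72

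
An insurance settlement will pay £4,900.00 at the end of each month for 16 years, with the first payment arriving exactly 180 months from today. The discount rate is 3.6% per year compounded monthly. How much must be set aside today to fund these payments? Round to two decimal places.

£417,887.53

Ordinary annuity of 192 payments, first payment at period 180.
Periodic rate r = 0.036/12 per month; n is counted in months.
The ordinary-annuity PV formula values the stream one period before the first payment (period 179); discount that back 179 periods:
PV₀ = 4,900 × [1 − (1+r)^−192] / r × (1+r)^−179 = £417,887.53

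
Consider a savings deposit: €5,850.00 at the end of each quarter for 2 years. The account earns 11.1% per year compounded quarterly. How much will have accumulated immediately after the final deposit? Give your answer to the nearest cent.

€51,606.67

This is an ordinary annuity: 8 deposits of €5,850.00 at the end of each quarter.
Periodic rate r = 0.111/4 per quarter; n is counted in quarters.
FV = PMT × [((1+r)^n − 1)/r] = 5,850 × [(1+r)^8 − 1] / r = €51,606.67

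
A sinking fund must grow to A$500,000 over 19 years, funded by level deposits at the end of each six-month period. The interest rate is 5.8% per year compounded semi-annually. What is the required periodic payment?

Level ordinary annuity; solve FV = PMT × [((1+r)^n − 1)/r] for PMT.
Periodic rate r = 0.058/2 per half-year; n is counted in half-years.
With n = 38: PMT = 500,000 / ([((1+r)^n − 1)/r]) = A$7,385.30

A$7,385.30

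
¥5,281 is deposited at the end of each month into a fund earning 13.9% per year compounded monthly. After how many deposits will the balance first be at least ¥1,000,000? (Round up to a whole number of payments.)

Periodic rate r = 0.139/12 per month; n is counted in months.
Ordinary annuity FV: 1,000,000 = 5,281 × [((1+r)^n − 1)/r].
(1+r)^n = 1 + 1,000,000 × r / 5,281, so n = ln(1 + 1,000,000·r/5,281) / ln(1+r) = 100.82.
Round up to a whole number of payments: n = 101.

101 payments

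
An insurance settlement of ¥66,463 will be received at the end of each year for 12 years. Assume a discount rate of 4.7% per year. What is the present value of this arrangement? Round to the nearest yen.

This is an ordinary annuity: 12 payments of ¥66,463 at the end of each year.
Periodic rate r = 0.047 per year.
PV = PMT × [(1 − (1+r)^−n)/r] = 66,463 × [1 − (1+r)^−12] / r = ¥599,173

¥599,173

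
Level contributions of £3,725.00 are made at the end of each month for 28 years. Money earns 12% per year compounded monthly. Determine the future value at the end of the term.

This is an ordinary annuity: 336 deposits of £3,725.00 at the end of each month.
Periodic rate r = 0.12/12 per month; n is counted in months.
FV = PMT × [((1+r)^n − 1)/r] = 3,725 × [(1+r)^336 − 1] / r = £10,173,988.13

£10,173,988.13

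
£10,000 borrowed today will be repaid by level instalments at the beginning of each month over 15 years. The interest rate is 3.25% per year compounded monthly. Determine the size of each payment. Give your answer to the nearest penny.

Level annuity due; solve PV = PMT × [(1 − (1+r)^−n)/r] × (1+r) for PMT.
Periodic rate r = 0.0325/12 per month; n is counted in months.
With n = 180: PMT = 10,000 / ([(1 − (1+r)^−n)/r] × (1+r)) = £70.08

£70.08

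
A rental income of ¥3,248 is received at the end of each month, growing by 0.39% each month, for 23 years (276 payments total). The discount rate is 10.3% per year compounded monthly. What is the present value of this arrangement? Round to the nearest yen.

¥501,580

Periodic rate r = 0.103/12 per month; n is counted in months.
Growing ordinary annuity: PV = PMT₁ × [1 − ((1+g)/(1+r))^n] / (r − g) = 3,248 × [1 − ((1+0.0039)/(1+r))^276] / (r − 0.0039) = ¥501,580.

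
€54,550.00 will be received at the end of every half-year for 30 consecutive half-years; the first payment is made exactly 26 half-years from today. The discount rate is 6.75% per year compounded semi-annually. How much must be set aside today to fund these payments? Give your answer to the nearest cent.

Ordinary annuity of 30 payments, first payment at period 26.
Periodic rate r = 0.0675/2 per half-year; n is counted in half-years.
The ordinary-annuity PV formula values the stream one period before the first payment (period 25); discount that back 25 periods:
PV₀ = 54,550 × [1 − (1+r)^−30] / r × (1+r)^−25 = €444,493.03

€444,493.03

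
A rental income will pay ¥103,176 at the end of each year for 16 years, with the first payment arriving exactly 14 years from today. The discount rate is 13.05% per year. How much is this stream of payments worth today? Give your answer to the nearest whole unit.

Ordinary annuity of 16 payments, first payment at period 14.
Periodic rate r = 0.1305 per year.
The ordinary-annuity PV formula values the stream one period before the first payment (period 13); discount that back 13 periods:
PV₀ = 103,176 × [1 − (1+r)^−16] / r × (1+r)^−13 = ¥137,942

¥137,942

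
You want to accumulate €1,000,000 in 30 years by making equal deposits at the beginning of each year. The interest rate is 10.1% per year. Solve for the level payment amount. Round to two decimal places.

Level annuity due; solve FV = PMT × [((1+r)^n − 1)/r] × (1+r) for PMT.
Periodic rate r = 0.101 per year.
With n = 30: PMT = 1,000,000 / ([((1+r)^n − 1)/r] × (1+r)) = €5,417.96

€5,417.96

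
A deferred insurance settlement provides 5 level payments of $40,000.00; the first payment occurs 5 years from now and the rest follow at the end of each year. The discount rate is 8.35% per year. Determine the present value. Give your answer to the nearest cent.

Ordinary annuity of 5 payments, first payment at period 5.
Periodic rate r = 0.0835 per year.
The ordinary-annuity PV formula values the stream one period before the first payment (period 4); discount that back 4 periods:
PV₀ = 40,000 × [1 − (1+r)^−5] / r × (1+r)^−4 = $114,819.82

$114,819.82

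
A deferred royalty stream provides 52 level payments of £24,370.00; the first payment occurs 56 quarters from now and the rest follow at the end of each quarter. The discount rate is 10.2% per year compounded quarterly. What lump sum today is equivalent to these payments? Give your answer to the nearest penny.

£174,655.97

Ordinary annuity of 52 payments, first payment at period 56.
Periodic rate r = 0.102/4 per quarter; n is counted in quarters.
The ordinary-annuity PV formula values the stream one period before the first payment (period 55); discount that back 55 periods:
PV₀ = 24,370 × [1 − (1+r)^−52] / r × (1+r)^−55 = £174,655.97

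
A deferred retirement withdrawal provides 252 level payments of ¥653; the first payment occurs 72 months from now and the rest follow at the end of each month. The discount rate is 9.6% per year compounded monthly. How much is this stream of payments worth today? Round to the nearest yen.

Ordinary annuity of 252 payments, first payment at period 72.
Periodic rate r = 0.096/12 per month; n is counted in months.
The ordinary-annuity PV formula values the stream one period before the first payment (period 71); discount that back 71 periods:
PV₀ = 653 × [1 − (1+r)^−252] / r × (1+r)^−71 = ¥40,134

¥40,134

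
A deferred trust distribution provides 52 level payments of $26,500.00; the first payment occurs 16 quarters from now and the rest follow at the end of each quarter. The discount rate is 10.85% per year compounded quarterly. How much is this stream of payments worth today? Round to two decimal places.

$491,325.09

Ordinary annuity of 52 payments, first payment at period 16.
Periodic rate r = 0.1085/4 per quarter; n is counted in quarters.
The ordinary-annuity PV formula values the stream one period before the first payment (period 15); discount that back 15 periods:
PV₀ = 26,500 × [1 − (1+r)^−52] / r × (1+r)^−15 = $491,325.09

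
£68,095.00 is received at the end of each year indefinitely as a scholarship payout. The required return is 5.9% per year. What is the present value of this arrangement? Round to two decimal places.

£1,154,152.54

Periodic rate r = 0.059 per year.
Level perpetuity: PV = PMT / r = 68,095 / (0.059) = £1,154,152.54.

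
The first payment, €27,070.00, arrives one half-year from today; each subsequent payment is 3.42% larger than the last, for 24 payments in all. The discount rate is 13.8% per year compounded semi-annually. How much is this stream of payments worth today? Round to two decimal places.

Periodic rate r = 0.138/2 per half-year; n is counted in half-years.
Growing ordinary annuity: PV = PMT₁ × [1 − ((1+g)/(1+r))^n] / (r − g) = 27,070 × [1 − ((1+0.0342)/(1+r))^24] / (r − 0.0342) = €426,351.26.

€426,351.26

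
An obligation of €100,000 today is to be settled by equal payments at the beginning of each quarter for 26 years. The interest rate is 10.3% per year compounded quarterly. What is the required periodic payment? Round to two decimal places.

Level annuity due; solve PV = PMT × [(1 − (1+r)^−n)/r] × (1+r) for PMT.
Periodic rate r = 0.103/4 per quarter; n is counted in quarters.
With n = 104: PMT = 100,000 / ([(1 − (1+r)^−n)/r] × (1+r)) = €2,702.42

€2,702.42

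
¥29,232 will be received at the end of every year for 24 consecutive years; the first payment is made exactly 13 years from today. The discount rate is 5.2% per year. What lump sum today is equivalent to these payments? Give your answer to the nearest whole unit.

Ordinary annuity of 24 payments, first payment at period 13.
Periodic rate r = 0.052 per year.
The ordinary-annuity PV formula values the stream one period before the first payment (period 12); discount that back 12 periods:
PV₀ = 29,232 × [1 − (1+r)^−24] / r × (1+r)^−12 = ¥215,328

¥215,328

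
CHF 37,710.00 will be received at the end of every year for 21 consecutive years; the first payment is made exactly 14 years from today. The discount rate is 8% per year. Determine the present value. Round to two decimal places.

Ordinary annuity of 21 payments, first payment at period 14.
Periodic rate r = 0.08 per year.
The ordinary-annuity PV formula values the stream one period before the first payment (period 13); discount that back 13 periods:
PV₀ = 37,710 × [1 − (1+r)^−21] / r × (1+r)^−13 = CHF 138,891.88

CHF 138,891.88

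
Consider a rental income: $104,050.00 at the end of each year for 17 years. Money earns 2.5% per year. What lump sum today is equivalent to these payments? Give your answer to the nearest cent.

This is an ordinary annuity: 17 payments of $104,050.00 at the end of each year.
Periodic rate r = 0.025 per year.
PV = PMT × [(1 − (1+r)^−n)/r] = 104,050 × [1 − (1+r)^−17] / r = $1,426,754.17

$1,426,754.17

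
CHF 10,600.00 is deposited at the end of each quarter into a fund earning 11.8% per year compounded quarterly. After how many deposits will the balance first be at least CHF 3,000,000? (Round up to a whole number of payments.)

77 payments

Periodic rate r = 0.118/4 per quarter; n is counted in quarters.
Ordinary annuity FV: 3,000,000 = 10,600 × [((1+r)^n − 1)/r].
(1+r)^n = 1 + 3,000,000 × r / 10,600, so n = ln(1 + 3,000,000·r/10,600) / ln(1+r) = 76.88.
Round up to a whole number of payments: n = 77.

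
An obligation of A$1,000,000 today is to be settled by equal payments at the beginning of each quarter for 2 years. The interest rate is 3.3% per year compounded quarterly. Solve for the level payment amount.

Level annuity due; solve PV = PMT × [(1 − (1+r)^−n)/r] × (1+r) for PMT.
Periodic rate r = 0.033/4 per quarter; n is counted in quarters.
With n = 8: PMT = 1,000,000 / ([(1 − (1+r)^−n)/r] × (1+r)) = A$128,623.96

A$128,623.96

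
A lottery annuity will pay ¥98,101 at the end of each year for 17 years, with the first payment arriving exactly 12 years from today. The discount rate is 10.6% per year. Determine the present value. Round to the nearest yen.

Ordinary annuity of 17 payments, first payment at period 12.
Periodic rate r = 0.106 per year.
The ordinary-annuity PV formula values the stream one period before the first payment (period 11); discount that back 11 periods:
PV₀ = 98,101 × [1 − (1+r)^−17] / r × (1+r)^−11 = ¥250,426

¥250,426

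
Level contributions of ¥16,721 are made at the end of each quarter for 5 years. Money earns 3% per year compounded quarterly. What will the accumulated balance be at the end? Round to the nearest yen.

¥359,355

This is an ordinary annuity: 20 deposits of ¥16,721 at the end of each quarter.
Periodic rate r = 0.03/4 per quarter; n is counted in quarters.
FV = PMT × [((1+r)^n − 1)/r] = 16,721 × [(1+r)^20 − 1] / r = ¥359,355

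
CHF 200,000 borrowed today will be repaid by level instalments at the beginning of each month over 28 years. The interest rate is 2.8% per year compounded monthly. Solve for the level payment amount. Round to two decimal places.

CHF 857.41

Level annuity due; solve PV = PMT × [(1 − (1+r)^−n)/r] × (1+r) for PMT.
Periodic rate r = 0.028/12 per month; n is counted in months.
With n = 336: PMT = 200,000 / ([(1 − (1+r)^−n)/r] × (1+r)) = CHF 857.41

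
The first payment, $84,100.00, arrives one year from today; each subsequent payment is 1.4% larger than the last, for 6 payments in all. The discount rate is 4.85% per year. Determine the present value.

$443,364.94

Periodic rate r = 0.0485 per year.
Growing ordinary annuity: PV = PMT₁ × [1 − ((1+g)/(1+r))^n] / (r − g) = 84,100 × [1 − ((1+0.014)/(1+r))^6] / (r − 0.014) = $443,364.94.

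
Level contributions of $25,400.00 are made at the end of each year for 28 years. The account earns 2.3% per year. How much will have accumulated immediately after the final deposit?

This is an ordinary annuity: 28 deposits of $25,400.00 at the end of each year.
Periodic rate r = 0.023 per year.
FV = PMT × [((1+r)^n − 1)/r] = 25,400 × [(1+r)^28 − 1] / r = $983,138.43

$983,138.43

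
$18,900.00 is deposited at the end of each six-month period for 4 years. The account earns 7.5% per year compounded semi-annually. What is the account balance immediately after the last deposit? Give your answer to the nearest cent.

This is an ordinary annuity: 8 deposits of $18,900.00 at the end of each six-month period.
Periodic rate r = 0.075/2 per half-year; n is counted in half-years.
FV = PMT × [((1+r)^n − 1)/r] = 18,900 × [(1+r)^8 − 1] / r = $172,605.28

$172,605.28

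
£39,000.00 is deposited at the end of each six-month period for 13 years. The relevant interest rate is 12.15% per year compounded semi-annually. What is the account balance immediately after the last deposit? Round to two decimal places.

This is an ordinary annuity: 26 deposits of £39,000.00 at the end of each six-month period.
Periodic rate r = 0.1215/2 per half-year; n is counted in half-years.
FV = PMT × [((1+r)^n − 1)/r] = 39,000 × [(1+r)^26 − 1] / r = £2,332,821.97

£2,332,821.97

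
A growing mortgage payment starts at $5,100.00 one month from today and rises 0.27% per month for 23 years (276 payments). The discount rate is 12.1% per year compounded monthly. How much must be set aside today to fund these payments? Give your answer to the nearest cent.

Periodic rate r = 0.121/12 per month; n is counted in months.
Growing ordinary annuity: PV = PMT₁ × [1 − ((1+g)/(1+r))^n] / (r − g) = 5,100 × [1 − ((1+0.0027)/(1+r))^276] / (r − 0.0027) = $599,558.71.

$599,558.71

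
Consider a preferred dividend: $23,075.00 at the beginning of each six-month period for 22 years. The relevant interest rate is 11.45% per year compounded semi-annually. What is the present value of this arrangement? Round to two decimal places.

$389,342.14

This is an annuity due: 44 payments of $23,075.00 at the beginning of each six-month period.
Periodic rate r = 0.1145/2 per half-year; n is counted in half-years.
PV = PMT × [(1 − (1+r)^−n)/r] × (1+r) = 23,075 × [1 − (1+r)^−44] / r × (1+r) = $389,342.14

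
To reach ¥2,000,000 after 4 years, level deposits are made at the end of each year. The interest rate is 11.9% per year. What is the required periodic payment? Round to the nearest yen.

¥419,083

Level ordinary annuity; solve FV = PMT × [((1+r)^n − 1)/r] for PMT.
Periodic rate r = 0.119 per year.
With n = 4: PMT = 2,000,000 / ([((1+r)^n − 1)/r]) = ¥419,083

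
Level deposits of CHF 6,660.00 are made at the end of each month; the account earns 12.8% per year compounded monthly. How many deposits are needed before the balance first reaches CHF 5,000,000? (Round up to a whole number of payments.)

Periodic rate r = 0.128/12 per month; n is counted in months.
Ordinary annuity FV: 5,000,000 = 6,660 × [((1+r)^n − 1)/r].
(1+r)^n = 1 + 5,000,000 × r / 6,660, so n = ln(1 + 5,000,000·r/6,660) / ln(1+r) = 207.17.
Round up to a whole number of payments: n = 208.

208 payments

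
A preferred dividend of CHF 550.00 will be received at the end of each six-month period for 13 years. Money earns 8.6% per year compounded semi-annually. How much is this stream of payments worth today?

CHF 8,510.12

This is an ordinary annuity: 26 payments of CHF 550.00 at the end of each six-month period.
Periodic rate r = 0.086/2 per half-year; n is counted in half-years.
PV = PMT × [(1 − (1+r)^−n)/r] = 550 × [1 − (1+r)^−26] / r = CHF 8,510.12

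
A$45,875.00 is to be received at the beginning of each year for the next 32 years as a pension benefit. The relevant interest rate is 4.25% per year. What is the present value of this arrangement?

This is an annuity due: 32 payments of A$45,875.00 at the beginning of each year.
Periodic rate r = 0.0425 per year.
PV = PMT × [(1 − (1+r)^−n)/r] × (1+r) = 45,875 × [1 − (1+r)^−32] / r × (1+r) = A$828,237.03

A$828,237.03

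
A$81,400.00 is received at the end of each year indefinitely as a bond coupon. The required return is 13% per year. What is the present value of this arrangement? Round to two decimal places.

A$626,153.85

Periodic rate r = 0.13 per year.
Level perpetuity: PV = PMT / r = 81,400 / (0.13) = A$626,153.85.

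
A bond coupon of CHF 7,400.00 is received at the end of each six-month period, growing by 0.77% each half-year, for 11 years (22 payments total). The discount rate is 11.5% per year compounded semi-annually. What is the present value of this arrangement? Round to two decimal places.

CHF 97,175.59

Periodic rate r = 0.115/2 per half-year; n is counted in half-years.
Growing ordinary annuity: PV = PMT₁ × [1 − ((1+g)/(1+r))^n] / (r − g) = 7,400 × [1 − ((1+0.0077)/(1+r))^22] / (r − 0.0077) = CHF 97,175.59.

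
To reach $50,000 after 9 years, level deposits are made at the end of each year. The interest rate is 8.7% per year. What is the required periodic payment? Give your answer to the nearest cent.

Level ordinary annuity; solve FV = PMT × [((1+r)^n − 1)/r] for PMT.
Periodic rate r = 0.087 per year.
With n = 9: PMT = 50,000 / ([((1+r)^n − 1)/r]) = $3,888.50

$3,888.50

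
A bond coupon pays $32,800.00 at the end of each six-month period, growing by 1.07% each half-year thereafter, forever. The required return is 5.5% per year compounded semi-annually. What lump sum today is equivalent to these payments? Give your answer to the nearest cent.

Periodic rate r = 0.055/2 per half-year.
Growing perpetuity (Gordon): PV = PMT₁ / (r − g) = 32,800 / (r − 0.0107) = $1,952,380.95.

$1,952,380.95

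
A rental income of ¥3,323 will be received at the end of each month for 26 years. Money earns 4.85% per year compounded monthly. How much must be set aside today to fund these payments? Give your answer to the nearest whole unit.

¥588,610

This is an ordinary annuity: 312 payments of ¥3,323 at the end of each month.
Periodic rate r = 0.0485/12 per month; n is counted in months.
PV = PMT × [(1 − (1+r)^−n)/r] = 3,323 × [1 − (1+r)^−312] / r = ¥588,610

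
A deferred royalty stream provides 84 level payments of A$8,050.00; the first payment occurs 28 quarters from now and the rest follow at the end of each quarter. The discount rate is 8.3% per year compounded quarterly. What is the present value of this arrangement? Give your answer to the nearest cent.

Ordinary annuity of 84 payments, first payment at period 28.
Periodic rate r = 0.083/4 per quarter; n is counted in quarters.
The ordinary-annuity PV formula values the stream one period before the first payment (period 27); discount that back 27 periods:
PV₀ = 8,050 × [1 − (1+r)^−84] / r × (1+r)^−27 = A$183,125.99

A$183,125.99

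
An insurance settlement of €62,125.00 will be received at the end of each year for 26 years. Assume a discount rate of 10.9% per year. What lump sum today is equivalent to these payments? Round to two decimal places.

This is an ordinary annuity: 26 payments of €62,125.00 at the end of each year.
Periodic rate r = 0.109 per year.
PV = PMT × [(1 − (1+r)^−n)/r] = 62,125 × [1 − (1+r)^−26] / r = €531,262.26

€531,262.26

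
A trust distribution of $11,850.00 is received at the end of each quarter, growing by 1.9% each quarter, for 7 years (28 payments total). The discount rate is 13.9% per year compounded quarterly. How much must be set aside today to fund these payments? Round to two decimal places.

Periodic rate r = 0.139/4 per quarter; n is counted in quarters.
Growing ordinary annuity: PV = PMT₁ × [1 − ((1+g)/(1+r))^n] / (r − g) = 11,850 × [1 − ((1+0.019)/(1+r))^28] / (r − 0.019) = $262,689.23.

$262,689.23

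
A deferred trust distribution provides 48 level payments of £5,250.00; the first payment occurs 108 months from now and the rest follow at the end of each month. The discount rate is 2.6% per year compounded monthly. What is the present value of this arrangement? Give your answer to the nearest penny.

Ordinary annuity of 48 payments, first payment at period 108.
Periodic rate r = 0.026/12 per month; n is counted in months.
The ordinary-annuity PV formula values the stream one period before the first payment (period 107); discount that back 107 periods:
PV₀ = 5,250 × [1 − (1+r)^−48] / r × (1+r)^−107 = £189,667.04

£189,667.04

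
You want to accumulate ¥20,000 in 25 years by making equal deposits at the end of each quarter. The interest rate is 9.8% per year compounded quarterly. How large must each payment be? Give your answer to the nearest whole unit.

¥48

Level ordinary annuity; solve FV = PMT × [((1+r)^n − 1)/r] for PMT.
Periodic rate r = 0.098/4 per quarter; n is counted in quarters.
With n = 100: PMT = 20,000 / ([((1+r)^n − 1)/r]) = ¥48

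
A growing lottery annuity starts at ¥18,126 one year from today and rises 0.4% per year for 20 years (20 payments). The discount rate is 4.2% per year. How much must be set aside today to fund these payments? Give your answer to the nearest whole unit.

¥250,098

Periodic rate r = 0.042 per year.
Growing ordinary annuity: PV = PMT₁ × [1 − ((1+g)/(1+r))^n] / (r − g) = 18,126 × [1 − ((1+0.004)/(1+r))^20] / (r − 0.004) = ¥250,098.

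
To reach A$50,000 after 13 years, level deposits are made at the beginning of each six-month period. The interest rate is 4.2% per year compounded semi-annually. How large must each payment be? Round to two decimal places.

A$1,435.11

Level annuity due; solve FV = PMT × [((1+r)^n − 1)/r] × (1+r) for PMT.
Periodic rate r = 0.042/2 per half-year; n is counted in half-years.
With n = 26: PMT = 50,000 / ([((1+r)^n − 1)/r] × (1+r)) = A$1,435.11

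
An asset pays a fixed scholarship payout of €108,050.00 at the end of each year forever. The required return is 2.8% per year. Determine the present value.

Periodic rate r = 0.028 per year.
Level perpetuity: PV = PMT / r = 108,050 / (0.028) = €3,858,928.57.

€3,858,928.57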